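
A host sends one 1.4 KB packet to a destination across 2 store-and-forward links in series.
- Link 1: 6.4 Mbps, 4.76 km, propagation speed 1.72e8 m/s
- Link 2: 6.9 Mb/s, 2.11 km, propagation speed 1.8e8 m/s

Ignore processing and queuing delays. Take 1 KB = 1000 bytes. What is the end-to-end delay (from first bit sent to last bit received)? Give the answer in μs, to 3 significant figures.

L = 11200 bits.
Transmission delays (L/R per hop): 1750, 1623.19 μs; sum = 3373.19 μs.
Propagation delays (d/s per hop): 27.6744, 11.7222 μs; sum = 39.3966 μs.
End-to-end = 3410 μs.

3410 μs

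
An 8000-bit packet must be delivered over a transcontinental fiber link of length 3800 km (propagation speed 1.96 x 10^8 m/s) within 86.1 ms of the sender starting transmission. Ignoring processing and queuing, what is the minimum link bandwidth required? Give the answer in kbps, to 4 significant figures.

119.9 kbps

Propagation delay = 3800000 / 196000000 = 19.3878 ms.
Transmission budget = 86.1 − 19.3878 = 66.7122 ms.
R ≥ L / t_tx = 8000 bits / 0.0667122 s = 119.9 kbps.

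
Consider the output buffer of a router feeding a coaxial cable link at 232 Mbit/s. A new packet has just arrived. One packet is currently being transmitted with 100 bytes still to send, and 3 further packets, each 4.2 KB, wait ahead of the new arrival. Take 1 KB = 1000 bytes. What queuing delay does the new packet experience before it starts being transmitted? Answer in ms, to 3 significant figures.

Each queued packet: L/R = 33600/232000000 = 0.144828 ms.
3 queued → 0.434483 ms.
Plus remaining 800 bits of current packet: 0.00344828 ms.
Queuing delay = 0.438 ms.

0.438 ms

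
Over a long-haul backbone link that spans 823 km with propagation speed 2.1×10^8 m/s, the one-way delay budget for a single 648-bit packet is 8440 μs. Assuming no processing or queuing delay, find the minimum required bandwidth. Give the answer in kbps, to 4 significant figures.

143.3 kbps

Propagation delay = 823000 / 210000000 = 3919.05 μs.
Transmission budget = 8440 − 3919.05 = 4520.95 μs.
R ≥ L / t_tx = 648 bits / 0.00452095 s = 143.3 kbps.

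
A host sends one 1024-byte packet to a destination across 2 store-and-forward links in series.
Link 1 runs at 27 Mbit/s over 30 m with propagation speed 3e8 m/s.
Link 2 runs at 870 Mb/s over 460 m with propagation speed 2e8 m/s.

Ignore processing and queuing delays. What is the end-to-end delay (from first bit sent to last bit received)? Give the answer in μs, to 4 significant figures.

315.2 μs

L = 1024 × 8 = 8192 bits.
Transmission delays (L/R per hop): 303.407, 9.41609 μs; sum = 312.823 μs.
Propagation delays (d/s per hop): 0.1, 2.3 μs; sum = 2.4 μs.
End-to-end = 315.2 μs.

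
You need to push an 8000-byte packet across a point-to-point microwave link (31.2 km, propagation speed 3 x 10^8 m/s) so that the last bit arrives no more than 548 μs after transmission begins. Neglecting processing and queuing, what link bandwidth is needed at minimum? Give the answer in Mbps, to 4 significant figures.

144.1 Mbps

L = 64000 bits.
Propagation delay = 31200 / 300000000 = 104 μs.
Transmission budget = 548 − 104 = 444 μs.
R ≥ L / t_tx = 64000 bits / 0.000444 s = 144.1 Mbps.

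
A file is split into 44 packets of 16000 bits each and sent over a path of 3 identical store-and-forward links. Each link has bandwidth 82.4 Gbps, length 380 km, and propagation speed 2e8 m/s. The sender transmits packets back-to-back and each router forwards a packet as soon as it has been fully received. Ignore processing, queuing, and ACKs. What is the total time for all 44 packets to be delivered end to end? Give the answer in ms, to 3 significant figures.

5.71 ms

Per-hop transmission t_tx = L/R = 16000/82400000000 = 0.000194175 ms.
Per-hop propagation t_prop = 380000/200000000 = 1.9 ms.
Pipeline fill: first packet needs 3·t_tx to clear all hops; remaining 43 packets each add one t_tx.
Total = (3+44-1)·t_tx + 3·t_prop = 46·0.000194175 + 3·1.9 = 5.71 ms.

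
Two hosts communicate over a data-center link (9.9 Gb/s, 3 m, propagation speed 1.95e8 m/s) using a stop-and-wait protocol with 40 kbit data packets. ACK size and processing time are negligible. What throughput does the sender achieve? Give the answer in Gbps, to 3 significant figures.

9.83 Gbps

t_tx = L/R = 40000/9900000000 = 4.0404e-06 s.
t_prop = 3/195000000 = 1.53846e-08 s; RTT = 3.07692e-08 s.
Cycle = t_tx + RTT = 4.07117e-06 s.
Throughput = L / cycle = 40000 / 4.07117e-06 = 9.83 Gbps.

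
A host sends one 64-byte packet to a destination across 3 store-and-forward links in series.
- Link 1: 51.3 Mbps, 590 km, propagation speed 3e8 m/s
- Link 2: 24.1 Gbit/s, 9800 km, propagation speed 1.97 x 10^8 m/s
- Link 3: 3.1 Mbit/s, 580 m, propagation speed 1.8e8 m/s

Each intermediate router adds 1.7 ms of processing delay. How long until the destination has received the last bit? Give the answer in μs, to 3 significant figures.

55300 μs

L = 64 × 8 = 512 bits.
Transmission delays (L/R per hop): 9.98051, 0.0212448, 165.161 μs; sum = 175.163 μs.
Propagation delays (d/s per hop): 1966.67, 49746.2, 3.22222 μs; sum = 51716.1 μs.
Processing at 2 router(s): 2 × 1.7 ms = 3400 μs.
End-to-end = 55300 μs.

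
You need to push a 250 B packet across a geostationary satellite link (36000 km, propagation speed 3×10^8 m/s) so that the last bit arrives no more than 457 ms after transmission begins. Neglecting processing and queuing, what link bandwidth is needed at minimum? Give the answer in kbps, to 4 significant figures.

5.935 kbps

L = 2000 bits.
Propagation delay = 36000000 / 300000000 = 120 ms.
Transmission budget = 457 − 120 = 337 ms.
R ≥ L / t_tx = 2000 bits / 0.337 s = 5.935 kbps.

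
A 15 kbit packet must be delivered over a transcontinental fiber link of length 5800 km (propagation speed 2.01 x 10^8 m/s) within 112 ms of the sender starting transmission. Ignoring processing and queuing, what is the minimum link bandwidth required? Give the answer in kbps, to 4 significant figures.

180.4 kbps

Propagation delay = 5800000 / 2.01e+08 = 28.8557 ms.
Transmission budget = 112 − 28.8557 = 83.1443 ms.
R ≥ L / t_tx = 15000 bits / 0.0831443 s = 180.4 kbps.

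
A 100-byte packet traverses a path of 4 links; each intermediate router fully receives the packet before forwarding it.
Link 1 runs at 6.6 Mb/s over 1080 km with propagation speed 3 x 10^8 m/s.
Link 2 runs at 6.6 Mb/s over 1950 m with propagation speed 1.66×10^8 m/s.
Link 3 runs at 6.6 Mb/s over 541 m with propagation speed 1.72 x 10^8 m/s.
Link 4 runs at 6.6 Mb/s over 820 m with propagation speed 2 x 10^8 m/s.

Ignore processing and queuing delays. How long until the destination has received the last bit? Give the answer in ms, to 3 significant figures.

4.10 ms

L = 100 × 8 = 800 bits.
Transmission delay per hop = L/R = 800/6600000 = 0.121212 ms; 4 hops → 0.484848 ms.
Propagation delays (d/s per hop): 3.6, 0.011747, 0.00314535, 0.0041 ms; sum = 3.61899 ms.
End-to-end = 4.10 ms.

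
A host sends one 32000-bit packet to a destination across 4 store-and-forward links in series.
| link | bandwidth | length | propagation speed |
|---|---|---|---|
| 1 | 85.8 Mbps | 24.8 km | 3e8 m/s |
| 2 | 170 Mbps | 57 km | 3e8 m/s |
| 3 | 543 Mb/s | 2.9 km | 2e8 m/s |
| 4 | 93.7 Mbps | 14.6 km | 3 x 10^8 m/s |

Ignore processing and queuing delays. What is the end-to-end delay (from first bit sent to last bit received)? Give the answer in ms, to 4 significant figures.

1.297 ms

Transmission delays (L/R per hop): 0.37296, 0.188235, 0.0589319, 0.341515 ms; sum = 0.961643 ms.
Propagation delays (d/s per hop): 0.0826667, 0.19, 0.0145, 0.0486667 ms; sum = 0.335833 ms.
End-to-end = 1.297 ms.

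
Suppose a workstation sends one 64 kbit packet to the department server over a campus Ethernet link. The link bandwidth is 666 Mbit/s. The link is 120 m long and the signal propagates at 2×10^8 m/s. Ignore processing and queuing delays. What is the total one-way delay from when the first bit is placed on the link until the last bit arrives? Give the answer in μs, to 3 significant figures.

L = 64000 bits.
Transmission delay = L/R = 64000 / 666000000 = 96.0961 μs.
Propagation delay = d/s = 120 m / 200000000 m/s = 0.6 μs.
Total = 96.7 μs.

96.7 μs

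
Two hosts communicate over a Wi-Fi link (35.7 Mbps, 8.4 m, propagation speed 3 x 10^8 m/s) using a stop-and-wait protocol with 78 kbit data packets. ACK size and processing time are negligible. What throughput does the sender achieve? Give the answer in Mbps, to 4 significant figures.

35.70 Mbps

t_tx = L/R = 78000/35700000 = 0.00218487 s.
t_prop = 8.4/300000000 = 2.8e-08 s; RTT = 5.6e-08 s.
Cycle = t_tx + RTT = 0.00218493 s.
Throughput = L / cycle = 78000 / 0.00218493 = 35.70 Mbps.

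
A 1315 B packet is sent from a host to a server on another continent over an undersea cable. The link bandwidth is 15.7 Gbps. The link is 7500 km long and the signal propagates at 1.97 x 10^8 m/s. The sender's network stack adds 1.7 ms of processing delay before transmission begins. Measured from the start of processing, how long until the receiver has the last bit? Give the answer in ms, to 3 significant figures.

39.8 ms

L = 1315 × 8 = 10520 bits.
Transmission delay = L/R = 10520 / 15700000000 = 0.000670064 ms.
Propagation delay = d/s = 7500000 m / 197000000 m/s = 38.0711 ms.
Plus processing delay 1.7 ms = 1.7 ms.
Total = 39.8 ms.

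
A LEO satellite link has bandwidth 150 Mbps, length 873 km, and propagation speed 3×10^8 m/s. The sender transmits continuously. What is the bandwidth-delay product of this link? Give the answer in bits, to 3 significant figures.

Propagation delay = 873000 / 300000000 = 0.00291 s.
BDP = R × t_prop = 150000000 × 0.00291 = 436500 bits.

437000 bits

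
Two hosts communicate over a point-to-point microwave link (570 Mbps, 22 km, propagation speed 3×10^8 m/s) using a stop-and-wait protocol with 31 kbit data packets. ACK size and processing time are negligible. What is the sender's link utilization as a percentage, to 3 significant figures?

27.1 %

t_tx = L/R = 31000/570000000 = 5.4386e-05 s.
t_prop = 22000/300000000 = 7.33333e-05 s; RTT = 0.000146667 s.
Cycle = t_tx + RTT = 0.000201053 s.
Utilization = t_tx / cycle = 5.4386e-05/0.000201053 = 27.1 %.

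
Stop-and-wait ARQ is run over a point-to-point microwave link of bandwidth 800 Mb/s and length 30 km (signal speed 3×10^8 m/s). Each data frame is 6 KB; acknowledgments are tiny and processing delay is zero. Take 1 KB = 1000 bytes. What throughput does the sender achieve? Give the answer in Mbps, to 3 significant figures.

t_tx = L/R = 48000/800000000 = 6e-05 s.
t_prop = 30000/300000000 = 0.0001 s; RTT = 0.0002 s.
Cycle = t_tx + RTT = 0.00026 s.
Throughput = L / cycle = 48000 / 0.00026 = 185 Mbps.

185 Mbps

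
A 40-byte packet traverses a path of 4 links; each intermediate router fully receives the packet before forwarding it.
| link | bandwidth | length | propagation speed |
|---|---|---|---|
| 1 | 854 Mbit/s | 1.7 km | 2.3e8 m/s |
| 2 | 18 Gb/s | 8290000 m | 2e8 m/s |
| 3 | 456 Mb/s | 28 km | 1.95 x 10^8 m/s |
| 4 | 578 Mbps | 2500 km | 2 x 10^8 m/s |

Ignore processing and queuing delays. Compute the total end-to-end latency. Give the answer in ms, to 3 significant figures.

L = 40 × 8 = 320 bits.
Transmission delays (L/R per hop): 0.000374707, 1.77778e-05, 0.000701754, 0.000553633 ms; sum = 0.00164787 ms.
Propagation delays (d/s per hop): 0.0073913, 41.45, 0.14359, 12.5 ms; sum = 54.101 ms.
End-to-end = 54.1 ms.

54.1 ms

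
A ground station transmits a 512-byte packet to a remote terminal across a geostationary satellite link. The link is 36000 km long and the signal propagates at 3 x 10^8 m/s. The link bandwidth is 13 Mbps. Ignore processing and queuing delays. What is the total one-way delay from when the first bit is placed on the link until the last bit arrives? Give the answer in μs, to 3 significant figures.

L = 512 × 8 = 4096 bits.
Transmission delay = L/R = 4096 / 13000000 = 315.077 μs.
Propagation delay = d/s = 36000000 m / 300000000 m/s = 120000 μs.
Total = 120000 μs.

120000 μs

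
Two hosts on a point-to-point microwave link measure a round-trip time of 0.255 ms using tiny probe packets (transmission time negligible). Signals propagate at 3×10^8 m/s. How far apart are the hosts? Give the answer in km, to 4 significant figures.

38.25 km

One-way propagation = RTT/2 = 0.1275 ms.
d = s × t = 300000000 × 0.0001275 = 38.25 km.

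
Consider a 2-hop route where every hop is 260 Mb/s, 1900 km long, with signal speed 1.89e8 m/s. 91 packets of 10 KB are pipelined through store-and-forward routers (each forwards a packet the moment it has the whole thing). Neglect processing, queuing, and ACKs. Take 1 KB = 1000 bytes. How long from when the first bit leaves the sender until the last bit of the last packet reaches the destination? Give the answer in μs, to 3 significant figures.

Per-hop transmission t_tx = L/R = 80000/260000000 = 307.692 μs.
Per-hop propagation t_prop = 1900000/189000000 = 10052.9 μs.
Pipeline fill: first packet needs 2·t_tx to clear all hops; remaining 90 packets each add one t_tx.
Total = (2+91-1)·t_tx + 2·t_prop = 92·307.692 + 2·10052.9 = 48400 μs.

48400 μs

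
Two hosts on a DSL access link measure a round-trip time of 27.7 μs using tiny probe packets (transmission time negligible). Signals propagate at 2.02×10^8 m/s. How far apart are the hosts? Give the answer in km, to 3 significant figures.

2.80 km

One-way propagation = RTT/2 = 13.85 μs.
d = s × t = 202000000 × 1.385e-05 = 2.80 km.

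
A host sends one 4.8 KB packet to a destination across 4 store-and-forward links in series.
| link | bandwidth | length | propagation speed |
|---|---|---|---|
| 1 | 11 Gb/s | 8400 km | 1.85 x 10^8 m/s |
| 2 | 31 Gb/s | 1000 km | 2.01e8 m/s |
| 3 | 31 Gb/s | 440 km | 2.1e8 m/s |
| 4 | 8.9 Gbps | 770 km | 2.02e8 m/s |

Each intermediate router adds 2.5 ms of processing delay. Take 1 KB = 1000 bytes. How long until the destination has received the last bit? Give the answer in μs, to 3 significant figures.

L = 38400 bits.
Transmission delays (L/R per hop): 3.49091, 1.23871, 1.23871, 4.31461 μs; sum = 10.2829 μs.
Propagation delays (d/s per hop): 45405.4, 4975.12, 2095.24, 3811.88 μs; sum = 56287.6 μs.
Processing at 3 router(s): 3 × 2.5 ms = 7500 μs.
End-to-end = 63800 μs.

63800 μs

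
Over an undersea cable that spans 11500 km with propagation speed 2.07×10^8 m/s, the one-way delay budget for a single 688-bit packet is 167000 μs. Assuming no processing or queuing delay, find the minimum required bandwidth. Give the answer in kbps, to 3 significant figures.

6.17 kbps

Propagation delay = 11500000 / 2.07e+08 = 55555.6 μs.
Transmission budget = 167000 − 55555.6 = 111444 μs.
R ≥ L / t_tx = 688 bits / 0.111444 s = 6.17 kbps.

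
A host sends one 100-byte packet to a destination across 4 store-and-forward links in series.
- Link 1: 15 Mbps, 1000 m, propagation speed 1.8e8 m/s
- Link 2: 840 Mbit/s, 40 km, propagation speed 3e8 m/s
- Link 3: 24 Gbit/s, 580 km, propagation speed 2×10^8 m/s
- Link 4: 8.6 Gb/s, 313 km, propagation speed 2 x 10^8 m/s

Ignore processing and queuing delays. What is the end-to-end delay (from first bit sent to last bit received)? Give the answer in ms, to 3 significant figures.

L = 100 × 8 = 800 bits.
Transmission delays (L/R per hop): 0.0533333, 0.000952381, 3.33333e-05, 9.30233e-05 ms; sum = 0.0544121 ms.
Propagation delays (d/s per hop): 0.00555556, 0.133333, 2.9, 1.565 ms; sum = 4.60389 ms.
End-to-end = 4.66 ms.

4.66 ms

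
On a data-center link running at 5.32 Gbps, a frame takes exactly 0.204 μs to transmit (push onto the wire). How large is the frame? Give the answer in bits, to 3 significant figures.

1090 bits

L = R × t_tx = 5320000000 b/s × 2.04e-07 s = 1085.28 bits.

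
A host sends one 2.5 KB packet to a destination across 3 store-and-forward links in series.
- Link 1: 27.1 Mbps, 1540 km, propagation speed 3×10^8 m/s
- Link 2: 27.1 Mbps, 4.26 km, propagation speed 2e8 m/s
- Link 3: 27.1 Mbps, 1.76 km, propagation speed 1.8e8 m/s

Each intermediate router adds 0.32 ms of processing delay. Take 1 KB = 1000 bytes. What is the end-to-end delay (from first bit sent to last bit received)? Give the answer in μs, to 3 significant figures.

L = 20000 bits.
Transmission delay per hop = L/R = 20000/27100000 = 738.007 μs; 3 hops → 2214.02 μs.
Propagation delays (d/s per hop): 5133.33, 21.3, 9.77778 μs; sum = 5164.41 μs.
Processing at 2 router(s): 2 × 0.32 ms = 640 μs.
End-to-end = 8020 μs.

8020 μs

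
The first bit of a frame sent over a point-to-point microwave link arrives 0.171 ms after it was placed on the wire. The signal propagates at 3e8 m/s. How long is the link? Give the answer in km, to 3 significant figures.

51.3 km

d = s × t_prop = 300000000 × 0.000171 = 51.3 km.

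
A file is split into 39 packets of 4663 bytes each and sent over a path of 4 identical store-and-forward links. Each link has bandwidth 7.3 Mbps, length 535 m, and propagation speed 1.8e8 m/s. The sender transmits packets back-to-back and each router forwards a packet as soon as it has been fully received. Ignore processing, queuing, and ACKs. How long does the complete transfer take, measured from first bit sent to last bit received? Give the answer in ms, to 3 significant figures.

215 ms

Per-hop transmission t_tx = L/R = 37304/7300000 = 5.11014 ms.
Per-hop propagation t_prop = 535/180000000 = 0.00297222 ms.
Pipeline fill: first packet needs 4·t_tx to clear all hops; remaining 38 packets each add one t_tx.
Total = (4+39-1)·t_tx + 4·t_prop = 42·5.11014 + 4·0.00297222 = 215 ms.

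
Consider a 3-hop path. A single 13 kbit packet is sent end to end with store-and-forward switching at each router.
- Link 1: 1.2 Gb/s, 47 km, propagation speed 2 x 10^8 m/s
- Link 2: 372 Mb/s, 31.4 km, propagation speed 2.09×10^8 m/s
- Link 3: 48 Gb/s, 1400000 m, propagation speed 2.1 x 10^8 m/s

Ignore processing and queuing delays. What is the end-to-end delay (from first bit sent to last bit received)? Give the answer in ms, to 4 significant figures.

L = 13000 bits.
Transmission delays (L/R per hop): 0.0108333, 0.0349462, 0.000270833 ms; sum = 0.0460504 ms.
Propagation delays (d/s per hop): 0.235, 0.150239, 6.66667 ms; sum = 7.05191 ms.
End-to-end = 7.098 ms.

7.098 ms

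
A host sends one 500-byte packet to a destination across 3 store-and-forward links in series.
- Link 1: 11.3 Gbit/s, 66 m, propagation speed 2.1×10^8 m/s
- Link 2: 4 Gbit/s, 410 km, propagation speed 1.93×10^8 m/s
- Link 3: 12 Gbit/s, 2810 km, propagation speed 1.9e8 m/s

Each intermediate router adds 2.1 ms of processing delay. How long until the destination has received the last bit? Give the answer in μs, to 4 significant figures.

L = 500 × 8 = 4000 bits.
Transmission delays (L/R per hop): 0.353982, 1, 0.333333 μs; sum = 1.68732 μs.
Propagation delays (d/s per hop): 0.314286, 2124.35, 14789.5 μs; sum = 16914.1 μs.
Processing at 2 router(s): 2 × 2.1 ms = 4200 μs.
End-to-end = 21120 μs.

21120 μs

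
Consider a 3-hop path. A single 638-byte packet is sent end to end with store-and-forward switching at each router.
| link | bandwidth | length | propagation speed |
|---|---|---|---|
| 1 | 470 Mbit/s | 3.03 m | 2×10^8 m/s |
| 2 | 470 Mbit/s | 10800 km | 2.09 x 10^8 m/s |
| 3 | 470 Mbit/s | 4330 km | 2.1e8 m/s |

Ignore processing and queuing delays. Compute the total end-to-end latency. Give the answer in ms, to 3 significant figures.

L = 638 × 8 = 5104 bits.
Transmission delay per hop = L/R = 5104/470000000 = 0.0108596 ms; 3 hops → 0.0325787 ms.
Propagation delays (d/s per hop): 1.515e-05, 51.6746, 20.619 ms; sum = 72.2937 ms.
End-to-end = 72.3 ms.

72.3 ms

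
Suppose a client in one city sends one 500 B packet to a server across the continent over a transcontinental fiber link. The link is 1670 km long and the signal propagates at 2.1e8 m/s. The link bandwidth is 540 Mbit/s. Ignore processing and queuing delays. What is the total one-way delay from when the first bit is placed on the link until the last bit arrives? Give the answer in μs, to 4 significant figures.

L = 500 × 8 = 4000 bits.
Transmission delay = L/R = 4000 / 540000000 = 7.40741 μs.
Propagation delay = d/s = 1670000 m / 210000000 m/s = 7952.38 μs.
Total = 7960 μs.

7960 μs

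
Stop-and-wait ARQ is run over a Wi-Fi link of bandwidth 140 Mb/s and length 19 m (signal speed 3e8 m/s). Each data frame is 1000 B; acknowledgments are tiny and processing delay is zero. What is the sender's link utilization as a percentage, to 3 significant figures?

t_tx = L/R = 8000/140000000 = 5.71429e-05 s.
t_prop = 19/300000000 = 6.33333e-08 s; RTT = 1.26667e-07 s.
Cycle = t_tx + RTT = 5.72695e-05 s.
Utilization = t_tx / cycle = 5.71429e-05/5.72695e-05 = 99.8 %.

99.8 %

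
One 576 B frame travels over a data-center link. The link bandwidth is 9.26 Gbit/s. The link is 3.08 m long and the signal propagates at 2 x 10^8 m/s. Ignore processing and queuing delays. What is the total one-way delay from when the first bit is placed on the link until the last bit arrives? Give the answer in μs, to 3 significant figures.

L = 576 × 8 = 4608 bits.
Transmission delay = L/R = 4608 / 9260000000 = 0.497624 μs.
Propagation delay = d/s = 3.08 m / 200000000 m/s = 0.0154 μs.
Total = 0.513 μs.

0.513 μs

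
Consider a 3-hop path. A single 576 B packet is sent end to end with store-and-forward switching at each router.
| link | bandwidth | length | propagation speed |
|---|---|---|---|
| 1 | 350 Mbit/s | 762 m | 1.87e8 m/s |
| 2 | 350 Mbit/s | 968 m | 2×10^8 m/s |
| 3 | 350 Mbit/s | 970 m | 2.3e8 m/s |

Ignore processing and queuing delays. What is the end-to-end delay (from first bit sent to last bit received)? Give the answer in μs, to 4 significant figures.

52.63 μs

L = 576 × 8 = 4608 bits.
Transmission delay per hop = L/R = 4608/350000000 = 13.1657 μs; 3 hops → 39.4971 μs.
Propagation delays (d/s per hop): 4.07487, 4.84, 4.21739 μs; sum = 13.1323 μs.
End-to-end = 52.63 μs.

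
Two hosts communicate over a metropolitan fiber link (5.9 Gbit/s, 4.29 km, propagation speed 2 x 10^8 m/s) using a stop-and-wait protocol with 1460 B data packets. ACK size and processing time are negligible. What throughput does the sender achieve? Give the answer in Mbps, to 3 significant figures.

t_tx = L/R = 11680/5900000000 = 1.97966e-06 s.
t_prop = 4290/200000000 = 2.145e-05 s; RTT = 4.29e-05 s.
Cycle = t_tx + RTT = 4.48797e-05 s.
Throughput = L / cycle = 11680 / 4.48797e-05 = 260 Mbps.

260 Mbps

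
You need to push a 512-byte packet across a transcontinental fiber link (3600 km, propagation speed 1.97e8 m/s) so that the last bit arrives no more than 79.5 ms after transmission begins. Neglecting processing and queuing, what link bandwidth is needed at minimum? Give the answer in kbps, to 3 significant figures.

66.9 kbps

L = 4096 bits.
Propagation delay = 3600000 / 197000000 = 18.2741 ms.
Transmission budget = 79.5 − 18.2741 = 61.2259 ms.
R ≥ L / t_tx = 4096 bits / 0.0612259 s = 66.9 kbps.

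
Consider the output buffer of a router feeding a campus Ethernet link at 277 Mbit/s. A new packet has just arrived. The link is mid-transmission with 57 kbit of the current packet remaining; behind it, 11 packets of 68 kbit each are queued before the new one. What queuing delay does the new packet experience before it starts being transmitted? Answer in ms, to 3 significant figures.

Each queued packet: L/R = 68000/277000000 = 0.245487 ms.
11 queued → 2.70036 ms.
Plus remaining 57000 bits of current packet: 0.205776 ms.
Queuing delay = 2.91 ms.

2.91 ms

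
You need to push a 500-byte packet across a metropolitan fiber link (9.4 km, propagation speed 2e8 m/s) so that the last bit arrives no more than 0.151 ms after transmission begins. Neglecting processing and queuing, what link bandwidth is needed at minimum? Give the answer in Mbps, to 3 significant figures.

L = 4000 bits.
Propagation delay = 9400 / 200000000 = 0.047 ms.
Transmission budget = 0.151 − 0.047 = 0.104 ms.
R ≥ L / t_tx = 4000 bits / 0.000104 s = 38.5 Mbps.

38.5 Mbps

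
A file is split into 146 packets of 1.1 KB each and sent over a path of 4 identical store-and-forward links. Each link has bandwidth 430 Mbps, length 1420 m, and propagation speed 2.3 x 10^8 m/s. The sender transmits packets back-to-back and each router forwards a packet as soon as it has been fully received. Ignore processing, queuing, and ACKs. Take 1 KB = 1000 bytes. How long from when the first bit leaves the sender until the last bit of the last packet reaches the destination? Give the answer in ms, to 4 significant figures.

Per-hop transmission t_tx = L/R = 8800/430000000 = 0.0204651 ms.
Per-hop propagation t_prop = 1420/2.3e+08 = 0.00617391 ms.
Pipeline fill: first packet needs 4·t_tx to clear all hops; remaining 145 packets each add one t_tx.
Total = (4+146-1)·t_tx + 4·t_prop = 149·0.0204651 + 4·0.00617391 = 3.074 ms.

3.074 ms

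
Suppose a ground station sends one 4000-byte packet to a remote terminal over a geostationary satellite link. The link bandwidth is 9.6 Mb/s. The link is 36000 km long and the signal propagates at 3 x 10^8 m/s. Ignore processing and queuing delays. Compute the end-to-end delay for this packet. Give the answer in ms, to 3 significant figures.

L = 4000 × 8 = 32000 bits.
Transmission delay = L/R = 32000 / 9600000 = 3.33333 ms.
Propagation delay = d/s = 36000000 m / 300000000 m/s = 120 ms.
Total = 123 ms.

123 ms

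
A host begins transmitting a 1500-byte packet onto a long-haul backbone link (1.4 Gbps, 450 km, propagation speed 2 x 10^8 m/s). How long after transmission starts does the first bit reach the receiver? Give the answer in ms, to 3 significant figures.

2.25 ms

First bit experiences only propagation delay: d/s = 450000/200000000 = 2.25 ms.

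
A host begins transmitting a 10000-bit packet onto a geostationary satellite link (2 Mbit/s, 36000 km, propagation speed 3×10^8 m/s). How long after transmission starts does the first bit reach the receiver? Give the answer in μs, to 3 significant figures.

First bit experiences only propagation delay: d/s = 36000000/300000000 = 120000 μs.

120000 μs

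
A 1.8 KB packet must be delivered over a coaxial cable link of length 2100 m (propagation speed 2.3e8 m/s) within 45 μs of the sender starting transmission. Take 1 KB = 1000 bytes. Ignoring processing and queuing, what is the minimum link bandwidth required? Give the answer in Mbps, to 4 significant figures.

401.5 Mbps

L = 14400 bits.
Propagation delay = 2100 / 2.3e+08 = 9.13043 μs.
Transmission budget = 45 − 9.13043 = 35.8696 μs.
R ≥ L / t_tx = 14400 bits / 3.58696e-05 s = 401.5 Mbps.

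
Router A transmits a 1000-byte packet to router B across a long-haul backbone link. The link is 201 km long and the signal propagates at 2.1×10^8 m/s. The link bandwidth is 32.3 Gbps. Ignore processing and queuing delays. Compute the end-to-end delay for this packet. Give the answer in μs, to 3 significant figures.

957 μs

L = 1000 × 8 = 8000 bits.
Transmission delay = L/R = 8000 / 3.23e+10 = 0.247678 μs.
Propagation delay = d/s = 201000 m / 210000000 m/s = 957.143 μs.
Total = 957 μs.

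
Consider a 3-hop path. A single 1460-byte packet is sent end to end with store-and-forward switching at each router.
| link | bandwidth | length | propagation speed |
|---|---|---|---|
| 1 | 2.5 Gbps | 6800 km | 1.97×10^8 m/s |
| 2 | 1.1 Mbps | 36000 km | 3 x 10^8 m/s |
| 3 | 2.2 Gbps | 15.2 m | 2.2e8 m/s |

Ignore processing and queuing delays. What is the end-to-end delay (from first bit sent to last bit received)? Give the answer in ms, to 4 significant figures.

165.1 ms

L = 1460 × 8 = 11680 bits.
Transmission delays (L/R per hop): 0.004672, 10.6182, 0.00530909 ms; sum = 10.6282 ms.
Propagation delays (d/s per hop): 34.5178, 120, 6.90909e-05 ms; sum = 154.518 ms.
End-to-end = 165.1 ms.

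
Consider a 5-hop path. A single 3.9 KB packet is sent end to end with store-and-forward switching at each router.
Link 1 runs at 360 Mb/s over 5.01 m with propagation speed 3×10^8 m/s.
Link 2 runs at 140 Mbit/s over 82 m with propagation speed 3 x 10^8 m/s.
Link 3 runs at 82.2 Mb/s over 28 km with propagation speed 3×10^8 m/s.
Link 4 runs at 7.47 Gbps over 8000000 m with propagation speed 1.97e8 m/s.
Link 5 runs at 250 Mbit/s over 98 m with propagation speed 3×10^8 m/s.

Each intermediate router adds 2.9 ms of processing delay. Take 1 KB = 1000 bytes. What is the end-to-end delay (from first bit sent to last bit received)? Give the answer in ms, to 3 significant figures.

L = 31200 bits.
Transmission delays (L/R per hop): 0.0866667, 0.222857, 0.379562, 0.00417671, 0.1248 ms; sum = 0.818063 ms.
Propagation delays (d/s per hop): 1.67e-05, 0.000273333, 0.0933333, 40.6091, 0.000326667 ms; sum = 40.7031 ms.
Processing at 4 router(s): 4 × 2.9 ms = 11.6 ms.
End-to-end = 53.1 ms.

53.1 ms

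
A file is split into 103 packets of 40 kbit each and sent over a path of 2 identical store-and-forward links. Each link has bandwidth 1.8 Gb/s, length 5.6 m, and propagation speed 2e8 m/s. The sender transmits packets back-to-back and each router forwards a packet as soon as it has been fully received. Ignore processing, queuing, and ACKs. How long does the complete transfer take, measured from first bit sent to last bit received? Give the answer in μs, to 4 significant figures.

Per-hop transmission t_tx = L/R = 40000/1800000000 = 22.2222 μs.
Per-hop propagation t_prop = 5.6/200000000 = 0.028 μs.
Pipeline fill: first packet needs 2·t_tx to clear all hops; remaining 102 packets each add one t_tx.
Total = (2+103-1)·t_tx + 2·t_prop = 104·22.2222 + 2·0.028 = 2311 μs.

2311 μs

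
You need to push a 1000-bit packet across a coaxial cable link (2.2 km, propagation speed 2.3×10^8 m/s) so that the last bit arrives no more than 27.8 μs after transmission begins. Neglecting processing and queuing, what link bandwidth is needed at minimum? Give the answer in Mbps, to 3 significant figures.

Propagation delay = 2200 / 2.3e+08 = 9.56522 μs.
Transmission budget = 27.8 − 9.56522 = 18.2348 μs.
R ≥ L / t_tx = 1000 bits / 1.82348e-05 s = 54.8 Mbps.

54.8 Mbps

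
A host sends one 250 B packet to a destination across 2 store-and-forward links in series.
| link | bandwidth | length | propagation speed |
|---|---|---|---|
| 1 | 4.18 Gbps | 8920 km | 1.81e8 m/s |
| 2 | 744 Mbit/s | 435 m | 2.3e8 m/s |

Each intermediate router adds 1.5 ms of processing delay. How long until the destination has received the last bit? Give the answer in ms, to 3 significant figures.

50.8 ms

L = 250 × 8 = 2000 bits.
Transmission delays (L/R per hop): 0.000478469, 0.00268817 ms; sum = 0.00316664 ms.
Propagation delays (d/s per hop): 49.2818, 0.0018913 ms; sum = 49.2837 ms.
Processing at 1 router(s): 1 × 1.5 ms = 1.5 ms.
End-to-end = 50.8 ms.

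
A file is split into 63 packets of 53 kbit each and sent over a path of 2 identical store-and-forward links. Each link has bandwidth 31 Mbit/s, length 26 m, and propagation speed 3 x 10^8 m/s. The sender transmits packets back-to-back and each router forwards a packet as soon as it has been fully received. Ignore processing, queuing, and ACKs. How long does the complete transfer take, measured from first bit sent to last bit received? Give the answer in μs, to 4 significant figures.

Per-hop transmission t_tx = L/R = 53000/31000000 = 1709.68 μs.
Per-hop propagation t_prop = 26/300000000 = 0.0866667 μs.
Pipeline fill: first packet needs 2·t_tx to clear all hops; remaining 62 packets each add one t_tx.
Total = (2+63-1)·t_tx + 2·t_prop = 64·1709.68 + 2·0.0866667 = 109400 μs.

109400 μs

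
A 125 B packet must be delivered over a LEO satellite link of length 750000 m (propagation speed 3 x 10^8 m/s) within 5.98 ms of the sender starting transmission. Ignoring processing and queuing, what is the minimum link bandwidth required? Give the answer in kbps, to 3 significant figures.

287 kbps

L = 1000 bits.
Propagation delay = 750000 / 300000000 = 2.5 ms.
Transmission budget = 5.98 − 2.5 = 3.48 ms.
R ≥ L / t_tx = 1000 bits / 0.00348 s = 287 kbps.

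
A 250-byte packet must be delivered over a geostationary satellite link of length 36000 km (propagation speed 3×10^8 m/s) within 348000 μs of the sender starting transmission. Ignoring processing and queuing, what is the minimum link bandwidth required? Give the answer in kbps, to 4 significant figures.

L = 2000 bits.
Propagation delay = 36000000 / 300000000 = 120000 μs.
Transmission budget = 348000 − 120000 = 228000 μs.
R ≥ L / t_tx = 2000 bits / 0.228 s = 8.772 kbps.

8.772 kbps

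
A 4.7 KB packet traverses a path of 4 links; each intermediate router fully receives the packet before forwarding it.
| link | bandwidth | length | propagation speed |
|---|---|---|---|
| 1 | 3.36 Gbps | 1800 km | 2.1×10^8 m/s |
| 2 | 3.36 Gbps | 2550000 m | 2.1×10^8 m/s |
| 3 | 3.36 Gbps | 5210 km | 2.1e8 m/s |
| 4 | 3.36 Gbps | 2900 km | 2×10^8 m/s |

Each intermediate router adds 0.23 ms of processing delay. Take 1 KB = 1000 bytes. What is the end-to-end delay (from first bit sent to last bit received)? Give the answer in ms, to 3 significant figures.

60.8 ms

L = 37600 bits.
Transmission delay per hop = L/R = 37600/3360000000 = 0.0111905 ms; 4 hops → 0.0447619 ms.
Propagation delays (d/s per hop): 8.57143, 12.1429, 24.8095, 14.5 ms; sum = 60.0238 ms.
Processing at 3 router(s): 3 × 0.23 ms = 0.69 ms.
End-to-end = 60.8 ms.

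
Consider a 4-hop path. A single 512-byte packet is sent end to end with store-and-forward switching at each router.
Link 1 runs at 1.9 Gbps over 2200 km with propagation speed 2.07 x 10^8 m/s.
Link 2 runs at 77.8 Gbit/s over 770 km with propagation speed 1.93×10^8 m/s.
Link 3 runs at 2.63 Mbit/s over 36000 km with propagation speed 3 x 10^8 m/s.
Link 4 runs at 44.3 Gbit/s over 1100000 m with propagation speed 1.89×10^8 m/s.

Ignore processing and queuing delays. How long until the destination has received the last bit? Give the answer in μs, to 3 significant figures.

142000 μs

L = 512 × 8 = 4096 bits.
Transmission delays (L/R per hop): 2.15579, 0.0526478, 1557.41, 0.0924605 μs; sum = 1559.72 μs.
Propagation delays (d/s per hop): 10628, 3989.64, 120000, 5820.11 μs; sum = 140438 μs.
End-to-end = 142000 μs.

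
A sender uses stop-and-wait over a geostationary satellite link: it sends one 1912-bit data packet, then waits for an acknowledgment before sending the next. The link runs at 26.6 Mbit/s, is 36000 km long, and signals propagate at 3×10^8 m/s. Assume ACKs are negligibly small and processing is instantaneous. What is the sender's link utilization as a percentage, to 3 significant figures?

0.0299 %

t_tx = L/R = 1912/26600000 = 7.18797e-05 s.
t_prop = 36000000/300000000 = 0.12 s; RTT = 0.24 s.
Cycle = t_tx + RTT = 0.240072 s.
Utilization = t_tx / cycle = 7.18797e-05/0.240072 = 0.0299 %.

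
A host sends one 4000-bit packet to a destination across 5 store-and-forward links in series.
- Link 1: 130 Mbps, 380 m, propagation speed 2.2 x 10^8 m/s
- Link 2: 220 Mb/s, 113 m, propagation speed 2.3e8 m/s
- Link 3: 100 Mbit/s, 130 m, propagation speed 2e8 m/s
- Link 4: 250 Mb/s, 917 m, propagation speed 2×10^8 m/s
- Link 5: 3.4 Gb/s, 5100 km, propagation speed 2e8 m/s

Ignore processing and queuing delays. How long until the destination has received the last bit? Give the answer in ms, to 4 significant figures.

Transmission delays (L/R per hop): 0.0307692, 0.0181818, 0.04, 0.016, 0.00117647 ms; sum = 0.106128 ms.
Propagation delays (d/s per hop): 0.00172727, 0.000491304, 0.00065, 0.004585, 25.5 ms; sum = 25.5075 ms.
End-to-end = 25.61 ms.

25.61 ms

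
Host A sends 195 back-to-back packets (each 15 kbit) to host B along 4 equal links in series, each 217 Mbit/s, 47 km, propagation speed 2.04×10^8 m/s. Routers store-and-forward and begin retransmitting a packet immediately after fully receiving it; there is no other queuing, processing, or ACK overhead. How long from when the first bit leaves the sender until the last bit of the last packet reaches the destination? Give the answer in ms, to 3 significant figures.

14.6 ms

Per-hop transmission t_tx = L/R = 15000/217000000 = 0.0691244 ms.
Per-hop propagation t_prop = 47000/204000000 = 0.230392 ms.
Pipeline fill: first packet needs 4·t_tx to clear all hops; remaining 194 packets each add one t_tx.
Total = (4+195-1)·t_tx + 4·t_prop = 198·0.0691244 + 4·0.230392 = 14.6 ms.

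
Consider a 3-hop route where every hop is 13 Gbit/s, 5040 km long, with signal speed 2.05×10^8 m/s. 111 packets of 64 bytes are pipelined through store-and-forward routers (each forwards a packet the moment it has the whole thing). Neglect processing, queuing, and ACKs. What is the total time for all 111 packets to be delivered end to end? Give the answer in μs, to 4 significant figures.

73760 μs

Per-hop transmission t_tx = L/R = 512/13000000000 = 0.0393846 μs.
Per-hop propagation t_prop = 5040000/2.05e+08 = 24585.4 μs.
Pipeline fill: first packet needs 3·t_tx to clear all hops; remaining 110 packets each add one t_tx.
Total = (3+111-1)·t_tx + 3·t_prop = 113·0.0393846 + 3·24585.4 = 73760 μs.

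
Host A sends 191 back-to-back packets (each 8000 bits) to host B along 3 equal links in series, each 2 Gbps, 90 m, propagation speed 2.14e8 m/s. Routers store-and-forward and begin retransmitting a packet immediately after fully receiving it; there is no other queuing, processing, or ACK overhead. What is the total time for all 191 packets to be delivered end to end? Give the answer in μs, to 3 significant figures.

Per-hop transmission t_tx = L/R = 8000/2000000000 = 4 μs.
Per-hop propagation t_prop = 90/214000000 = 0.420561 μs.
Pipeline fill: first packet needs 3·t_tx to clear all hops; remaining 190 packets each add one t_tx.
Total = (3+191-1)·t_tx + 3·t_prop = 193·4 + 3·0.420561 = 773 μs.

773 μs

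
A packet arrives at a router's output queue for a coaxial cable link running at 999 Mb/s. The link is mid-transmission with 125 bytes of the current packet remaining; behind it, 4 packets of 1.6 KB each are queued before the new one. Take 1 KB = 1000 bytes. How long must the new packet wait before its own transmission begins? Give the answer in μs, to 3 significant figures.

52.3 μs

Each queued packet: L/R = 12800/999000000 = 12.8128 μs.
4 queued → 51.2513 μs.
Plus remaining 1000 bits of current packet: 1.001 μs.
Queuing delay = 52.3 μs.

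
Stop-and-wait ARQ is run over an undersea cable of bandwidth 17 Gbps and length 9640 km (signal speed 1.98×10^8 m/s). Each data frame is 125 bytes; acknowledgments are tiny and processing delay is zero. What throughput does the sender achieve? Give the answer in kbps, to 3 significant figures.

10.3 kbps

t_tx = L/R = 1000/17000000000 = 5.88235e-08 s.
t_prop = 9640000/198000000 = 0.0486869 s; RTT = 0.0973737 s.
Cycle = t_tx + RTT = 0.0973738 s.
Throughput = L / cycle = 1000 / 0.0973738 = 10.3 kbps.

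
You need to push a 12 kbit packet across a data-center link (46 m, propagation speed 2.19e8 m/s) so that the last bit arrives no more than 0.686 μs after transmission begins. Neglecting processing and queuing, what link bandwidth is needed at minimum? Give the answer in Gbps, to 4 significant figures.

Propagation delay = 46 / 219000000 = 0.210046 μs.
Transmission budget = 0.686 − 0.210046 = 0.475954 μs.
R ≥ L / t_tx = 12000 bits / 4.75954e-07 s = 25.21 Gbps.

25.21 Gbps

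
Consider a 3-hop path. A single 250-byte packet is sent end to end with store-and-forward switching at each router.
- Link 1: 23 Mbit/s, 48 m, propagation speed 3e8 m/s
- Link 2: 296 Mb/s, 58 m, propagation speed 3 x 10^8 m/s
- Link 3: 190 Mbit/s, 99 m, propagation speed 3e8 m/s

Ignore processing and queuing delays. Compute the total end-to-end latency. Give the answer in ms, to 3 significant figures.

L = 250 × 8 = 2000 bits.
Transmission delays (L/R per hop): 0.0869565, 0.00675676, 0.0105263 ms; sum = 0.10424 ms.
Propagation delays (d/s per hop): 0.00016, 0.000193333, 0.00033 ms; sum = 0.000683333 ms.
End-to-end = 0.105 ms.

0.105 ms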